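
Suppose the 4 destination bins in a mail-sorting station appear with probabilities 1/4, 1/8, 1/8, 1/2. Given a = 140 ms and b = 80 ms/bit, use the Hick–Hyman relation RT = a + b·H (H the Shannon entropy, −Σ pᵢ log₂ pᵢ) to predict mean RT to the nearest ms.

280 ms

Each term −pᵢ log₂ pᵢ: 0.25·2 + 0.125·3 + 0.125·3 + 0.5·1; summed, H = 1.750 bits.
Mean RT = a + bH = 140 + 80·1.750 = 280.00 ms.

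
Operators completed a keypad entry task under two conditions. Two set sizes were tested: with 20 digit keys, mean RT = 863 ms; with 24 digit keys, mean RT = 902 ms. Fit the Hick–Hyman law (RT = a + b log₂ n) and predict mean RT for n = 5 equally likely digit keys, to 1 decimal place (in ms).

566.5 ms

RT is linear in log₂ n, so two points fix the line:
  b = (902 − 863) / (log₂ 24 − log₂ 20) = 39 / (4.5850 − 4.3219) = 148.270 ms/bit
  a = 863 − 148.270 × 4.3219 = 222.190 ms
Then RT(5) = 222.190 + 148.270 × log₂ 5 = 222.190 + 148.270 × 2.3219 ≈ 566.461 ms.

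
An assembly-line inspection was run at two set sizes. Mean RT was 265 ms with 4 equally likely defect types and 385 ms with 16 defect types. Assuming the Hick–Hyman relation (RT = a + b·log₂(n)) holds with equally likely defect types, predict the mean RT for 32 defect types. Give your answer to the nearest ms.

445 ms

Solve the two-equation system in a and b:
  b = (385 − 265) / (log₂ 16 − log₂ 4) = 120 / (4 − 2) = 60 ms/bit
  a = 265 − 60 × 2 = 145 ms
Then RT(32) = 145 + 60 × log₂ 32 = 145 + 60 × 5 ≈ 445.000 ms.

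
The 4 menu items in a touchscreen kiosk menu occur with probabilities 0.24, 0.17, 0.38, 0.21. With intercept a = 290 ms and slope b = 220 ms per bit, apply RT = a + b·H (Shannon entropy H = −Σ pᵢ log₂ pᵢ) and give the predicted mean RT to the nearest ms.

715 ms

H = 0.24·log₂(1/0.24) + 0.17·log₂(1/0.17) + 0.38·log₂(1/0.38) + 0.21·log₂(1/0.21) = 1.9320 bits.
RT = 290 + 220 × 1.9320 = 715.04 ms.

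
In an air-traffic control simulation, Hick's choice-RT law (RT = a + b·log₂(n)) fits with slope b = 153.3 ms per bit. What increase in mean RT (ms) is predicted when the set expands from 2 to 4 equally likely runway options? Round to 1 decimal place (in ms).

The intercept a cancels: ΔRT = b·(log₂ n₂ − log₂ n₁) = b·log₂(n₂/n₁).
log₂(4) − log₂(2) = log₂(4/2) = log₂(2) = 1.
ΔRT = 153.3 × 1.0000 = 153.300 ms.

153.3 ms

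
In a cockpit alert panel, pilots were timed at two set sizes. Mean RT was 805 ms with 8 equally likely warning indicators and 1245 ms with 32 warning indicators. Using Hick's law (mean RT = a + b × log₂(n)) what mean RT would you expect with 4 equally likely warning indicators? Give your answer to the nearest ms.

With log₂ n on the abscissa the relation is linear; from the two conditions:
  b = (1245 − 805) / (log₂ 32 − log₂ 8) = 440 / (5 − 3) = 220 ms/bit
  a = 805 − 220 × 3 = 145 ms
Then RT(4) = 145 + 220 × log₂ 4 = 145 + 220 × 2 ≈ 585.000 ms.

585 ms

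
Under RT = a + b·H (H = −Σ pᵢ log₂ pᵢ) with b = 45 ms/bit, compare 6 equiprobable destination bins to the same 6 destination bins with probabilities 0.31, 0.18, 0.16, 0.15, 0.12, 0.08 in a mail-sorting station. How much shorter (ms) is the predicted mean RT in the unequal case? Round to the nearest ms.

6 ms

The RT saving is b·ΔH. Equiprobable H₀ = log₂(6) = 2.5850 bits; with the given probabilities H = 2.4612 bits.
b·(H₀ − H) = 45 × (2.5850 − 2.4612) = 5.57 ms.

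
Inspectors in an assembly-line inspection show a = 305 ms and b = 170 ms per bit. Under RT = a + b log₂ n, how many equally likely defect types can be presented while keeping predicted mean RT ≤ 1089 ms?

24

Information budget: (1089 − 305)/170 = 4.6118 bits, so n ≤ 2^4.6118 = 24.450 → at most 24.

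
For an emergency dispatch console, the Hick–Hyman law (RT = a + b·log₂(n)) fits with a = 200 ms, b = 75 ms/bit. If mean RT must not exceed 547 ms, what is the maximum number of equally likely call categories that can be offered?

Information budget: (547 − 200)/75 = 4.6267 bits, so n ≤ 2^4.6267 = 24.704 → at most 24.

24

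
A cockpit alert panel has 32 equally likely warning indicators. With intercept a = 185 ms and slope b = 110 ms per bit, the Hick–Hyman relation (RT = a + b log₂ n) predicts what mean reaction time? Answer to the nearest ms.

735 ms

log₂(32) = 5 bits, so RT = 185 + 110 × 5 ≈ 735.000 ms.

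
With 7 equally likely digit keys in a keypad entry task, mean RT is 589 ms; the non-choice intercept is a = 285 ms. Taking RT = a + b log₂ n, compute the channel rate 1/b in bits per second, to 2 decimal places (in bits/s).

9.23 bits/s

Choice component = 589 − 285 = 304 ms over log₂(7) = 2.8074 bits.
b = 304 / 2.8074 = 108.287 ms/bit, so 1/b = 9.235 bits/s.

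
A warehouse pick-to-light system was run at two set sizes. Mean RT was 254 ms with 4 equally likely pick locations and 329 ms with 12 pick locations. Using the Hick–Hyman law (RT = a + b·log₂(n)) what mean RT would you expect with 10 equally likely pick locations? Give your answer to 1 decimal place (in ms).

316.6 ms

With log₂ n on the abscissa the relation is linear; from the two conditions:
  b = (329 − 254) / (log₂ 12 − log₂ 4) = 75 / (3.5850 − 2) = 47.320 ms/bit
  a = 254 − 47.320 × 2 = 159.361 ms
Then RT(10) = 159.361 + 47.320 × log₂ 10 = 159.361 + 47.320 × 3.3219 ≈ 316.553 ms.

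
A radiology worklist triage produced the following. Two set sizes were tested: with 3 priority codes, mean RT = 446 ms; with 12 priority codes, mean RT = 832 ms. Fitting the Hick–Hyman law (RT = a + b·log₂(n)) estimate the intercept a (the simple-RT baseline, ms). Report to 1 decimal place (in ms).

140.1 ms

Slope: b = (832 − 446) / (log₂ 12 − log₂ 3) = 386/2.0000 = 193.000 ms/bit.
Intercept: a = 446 − 193.000·log₂(3) = 140.102 ms.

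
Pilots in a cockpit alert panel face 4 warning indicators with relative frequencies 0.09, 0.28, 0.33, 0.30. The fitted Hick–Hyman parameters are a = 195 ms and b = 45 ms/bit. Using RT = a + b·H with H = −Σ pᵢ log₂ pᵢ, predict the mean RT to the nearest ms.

H = 0.09·log₂(1/0.09) + 0.28·log₂(1/0.28) + 0.33·log₂(1/0.33) + 0.30·log₂(1/0.30) = 1.8758 bits.
RT = 195 + 45 × 1.8758 = 279.41 ms.

279 ms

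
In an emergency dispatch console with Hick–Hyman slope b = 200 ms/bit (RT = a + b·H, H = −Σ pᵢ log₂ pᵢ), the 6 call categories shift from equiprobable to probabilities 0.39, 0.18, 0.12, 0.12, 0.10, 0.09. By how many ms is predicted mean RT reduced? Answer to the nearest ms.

The RT saving is b·ΔH. Equiprobable H₀ = log₂(6) = 2.5850 bits; with the given probabilities H = 2.3541 bits.
b·(H₀ − H) = 200 × (2.5850 − 2.3541) = 46.18 ms.

46 ms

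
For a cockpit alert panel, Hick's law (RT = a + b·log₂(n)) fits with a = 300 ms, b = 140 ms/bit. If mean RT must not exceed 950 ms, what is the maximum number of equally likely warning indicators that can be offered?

24

Set 300 + 140·log₂ n ≤ 950 → log₂ n ≤ (950 − 300)/140 = 4.6429.
So n ≤ 2^4.6429 = 24.983; the largest integer n is 24.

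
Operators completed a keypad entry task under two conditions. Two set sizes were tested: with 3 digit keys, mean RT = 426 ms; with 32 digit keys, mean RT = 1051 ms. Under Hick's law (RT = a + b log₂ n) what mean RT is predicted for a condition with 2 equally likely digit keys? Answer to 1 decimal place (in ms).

318.9 ms

RT is linear in log₂ n, so two points fix the line:
  b = (1051 − 426) / (log₂ 32 − log₂ 3) = 625 / (5 − 1.5850) = 183.014 ms/bit
  a = 426 − 183.014 × 1.5850 = 135.930 ms
Then RT(2) = 135.930 + 183.014 × log₂ 2 = 135.930 + 183.014 × 1 ≈ 318.944 ms.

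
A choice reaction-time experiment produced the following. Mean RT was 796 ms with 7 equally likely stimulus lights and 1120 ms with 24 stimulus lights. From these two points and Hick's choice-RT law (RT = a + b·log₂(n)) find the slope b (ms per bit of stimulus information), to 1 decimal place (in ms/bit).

b = (RT₂ − RT₁)/(log₂ n₂ − log₂ n₁) = (1120 − 796)/(4.5850 − 2.8074) = 182.267 ms/bit.

182.3 ms/bit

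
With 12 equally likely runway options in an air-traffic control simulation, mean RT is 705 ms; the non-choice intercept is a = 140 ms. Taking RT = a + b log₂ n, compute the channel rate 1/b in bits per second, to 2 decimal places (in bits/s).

Choice component = 705 − 140 = 565 ms over log₂(12) = 3.5850 bits.
b = 565 / 3.5850 = 157.603 ms/bit, so 1/b = 6.345 bits/s.

6.35 bits/s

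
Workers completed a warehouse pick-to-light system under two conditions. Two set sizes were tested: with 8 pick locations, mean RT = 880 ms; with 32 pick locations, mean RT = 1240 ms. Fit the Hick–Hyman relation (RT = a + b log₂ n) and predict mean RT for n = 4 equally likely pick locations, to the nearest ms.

700 ms

Solve the two-equation system in a and b:
  b = (1240 − 880) / (log₂ 32 − log₂ 8) = 360 / (5 − 3) = 180 ms/bit
  a = 880 − 180 × 3 = 340 ms
Then RT(4) = 340 + 180 × log₂ 4 = 340 + 180 × 2 ≈ 700.000 ms.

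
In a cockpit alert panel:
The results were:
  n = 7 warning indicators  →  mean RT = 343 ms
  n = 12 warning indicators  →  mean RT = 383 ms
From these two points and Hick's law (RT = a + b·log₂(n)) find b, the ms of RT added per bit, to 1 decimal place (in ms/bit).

51.4 ms/bit

b = (RT₂ − RT₁)/(log₂ n₂ − log₂ n₁) = (383 − 343)/(3.5850 − 2.8074) = 51.440 ms/bit.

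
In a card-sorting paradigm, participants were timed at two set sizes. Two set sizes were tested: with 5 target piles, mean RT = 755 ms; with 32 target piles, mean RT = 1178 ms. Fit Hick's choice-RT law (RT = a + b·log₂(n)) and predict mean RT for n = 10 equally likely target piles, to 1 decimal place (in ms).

Solve the two-equation system in a and b:
  b = (1178 − 755) / (log₂ 32 − log₂ 5) = 423 / (5 − 2.3219) = 157.949 ms/bit
  a = 755 − 157.949 × 2.3219 = 388.253 ms
Then RT(10) = 388.253 + 157.949 × log₂ 10 = 388.253 + 157.949 × 3.3219 ≈ 912.949 ms.

912.9 ms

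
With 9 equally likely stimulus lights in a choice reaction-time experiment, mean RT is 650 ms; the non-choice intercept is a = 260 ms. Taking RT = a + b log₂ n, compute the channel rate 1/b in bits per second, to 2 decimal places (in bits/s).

b = (650 − 260)/log₂ 9 = 390/3.1699 = 123.031 ms per bit = 0.12303 s/bit; the reciprocal is 8.128 bits/s.

8.13 bits/s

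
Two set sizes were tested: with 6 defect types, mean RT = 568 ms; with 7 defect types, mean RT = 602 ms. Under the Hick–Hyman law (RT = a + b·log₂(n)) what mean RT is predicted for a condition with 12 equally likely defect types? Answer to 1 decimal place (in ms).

Solve the two-equation system in a and b:
  b = (602 − 568) / (log₂ 7 − log₂ 6) = 34 / (2.8074 − 2.5850) = 152.883 ms/bit
  a = 568 − 152.883 × 2.5850 = 172.803 ms
Then RT(12) = 172.803 + 152.883 × log₂ 12 = 172.803 + 152.883 × 3.5850 ≈ 720.883 ms.

720.9 ms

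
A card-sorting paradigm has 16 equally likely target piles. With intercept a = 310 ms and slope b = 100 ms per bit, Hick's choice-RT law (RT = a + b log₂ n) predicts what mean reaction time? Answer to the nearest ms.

710 ms

log₂(16) = 4 bits, so RT = 310 + 100 × 4 ≈ 710.000 ms.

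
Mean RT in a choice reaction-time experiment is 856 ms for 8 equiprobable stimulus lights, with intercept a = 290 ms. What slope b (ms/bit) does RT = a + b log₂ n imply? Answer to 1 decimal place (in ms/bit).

188.7 ms/bit

8 alternatives carry log₂ 8 = 3 bits; the choice cost is 856 − 290 = 566 ms, so b = 566/3 = 188.667 ms/bit.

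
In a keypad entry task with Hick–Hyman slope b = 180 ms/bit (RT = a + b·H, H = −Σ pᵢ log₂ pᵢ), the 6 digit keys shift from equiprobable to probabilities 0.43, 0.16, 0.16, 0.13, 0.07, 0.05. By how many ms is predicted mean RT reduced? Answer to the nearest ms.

63 ms

Equiprobable entropy H₀ = log₂ 6 = 2.5850 bits.
Skewed entropy H = −Σ pᵢ log₂ pᵢ = 2.2369 bits.
ΔRT = b·(H₀ − H) = 180 × 0.3481 = 62.65 ms.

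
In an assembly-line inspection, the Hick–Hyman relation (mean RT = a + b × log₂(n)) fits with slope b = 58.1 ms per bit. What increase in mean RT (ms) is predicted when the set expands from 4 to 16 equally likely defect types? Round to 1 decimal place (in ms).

116.2 ms

ΔRT = (a + b log₂ n₂) − (a + b log₂ n₁) = b·(log₂ n₂ − log₂ n₁).
log₂(16) − log₂(4) = log₂(16/4) = log₂(4) = 2.
ΔRT = 58.1 × 2.0000 = 116.200 ms.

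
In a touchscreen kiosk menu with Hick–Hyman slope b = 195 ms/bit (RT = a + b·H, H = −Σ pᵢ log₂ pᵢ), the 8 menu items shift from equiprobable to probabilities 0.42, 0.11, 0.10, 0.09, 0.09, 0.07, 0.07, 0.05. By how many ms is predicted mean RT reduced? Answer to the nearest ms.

Equiprobable entropy H₀ = log₂ 8 = 3.0000 bits.
Skewed entropy H = −Σ pᵢ log₂ pᵢ = 2.5866 bits.
ΔRT = b·(H₀ − H) = 195 × 0.4134 = 80.61 ms.

81 ms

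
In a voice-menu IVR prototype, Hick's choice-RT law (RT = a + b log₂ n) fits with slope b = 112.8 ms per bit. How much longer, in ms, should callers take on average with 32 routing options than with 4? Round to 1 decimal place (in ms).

338.4 ms

The intercept a cancels: ΔRT = b·(log₂ n₂ − log₂ n₁) = b·log₂(n₂/n₁).
log₂(32) − log₂(4) = log₂(32/4) = log₂(8) = 3.
ΔRT = 112.8 × 3.0000 = 338.400 ms.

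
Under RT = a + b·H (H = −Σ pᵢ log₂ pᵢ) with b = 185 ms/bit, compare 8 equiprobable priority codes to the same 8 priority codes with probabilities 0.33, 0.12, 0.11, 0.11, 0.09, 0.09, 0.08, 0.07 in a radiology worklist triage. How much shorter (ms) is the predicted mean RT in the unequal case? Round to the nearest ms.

41 ms

The RT saving is b·ΔH. Equiprobable H₀ = log₂(8) = 3.0000 bits; with the given probabilities H = 2.7808 bits.
b·(H₀ − H) = 185 × (3.0000 − 2.7808) = 40.55 ms.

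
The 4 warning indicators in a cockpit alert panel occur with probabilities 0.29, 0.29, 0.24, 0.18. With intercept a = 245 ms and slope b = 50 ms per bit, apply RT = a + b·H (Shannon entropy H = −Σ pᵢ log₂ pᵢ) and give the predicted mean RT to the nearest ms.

344 ms

H = 0.29·log₂(1/0.29) + 0.29·log₂(1/0.29) + 0.24·log₂(1/0.24) + 0.18·log₂(1/0.18) = 1.9752 bits.
RT = 245 + 50 × 1.9752 = 343.76 ms.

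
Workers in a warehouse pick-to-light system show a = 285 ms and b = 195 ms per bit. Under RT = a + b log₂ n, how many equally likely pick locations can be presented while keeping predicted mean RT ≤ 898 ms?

195·log₂ n ≤ 898 − 285 = 613, giving log₂ n ≤ 3.1436 and n ≤ 8.837. The largest whole number is 8.

8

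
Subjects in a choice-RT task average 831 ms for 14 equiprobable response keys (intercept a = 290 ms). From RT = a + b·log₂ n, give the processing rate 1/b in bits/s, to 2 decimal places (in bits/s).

Choice component = 831 − 290 = 541 ms over log₂(14) = 3.8074 bits.
b = 541 / 3.8074 = 142.093 ms/bit, so 1/b = 7.038 bits/s.

7.04 bits/s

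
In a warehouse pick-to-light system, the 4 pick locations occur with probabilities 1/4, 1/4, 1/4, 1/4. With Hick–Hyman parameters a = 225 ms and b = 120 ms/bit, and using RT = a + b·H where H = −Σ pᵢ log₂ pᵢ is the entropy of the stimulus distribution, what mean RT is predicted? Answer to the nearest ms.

H = −Σ pᵢ log₂ pᵢ = 0.25·2 + 0.25·2 + 0.25·2 + 0.25·2 = 2.000 bits.
RT = 225 + 120 × 2.000 = 465.00 ms.

465 ms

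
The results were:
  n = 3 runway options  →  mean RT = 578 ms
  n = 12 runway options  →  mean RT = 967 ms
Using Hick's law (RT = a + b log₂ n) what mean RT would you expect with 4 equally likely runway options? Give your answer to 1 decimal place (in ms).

658.7 ms

Fit slope and intercept:
  b = (967 − 578) / (log₂ 12 − log₂ 3) = 389 / (3.5850 − 1.5850) = 194.500 ms/bit
  a = 578 − 194.500 × 1.5850 = 269.725 ms
Then RT(4) = 269.725 + 194.500 × log₂ 4 = 269.725 + 194.500 × 2 ≈ 658.725 ms.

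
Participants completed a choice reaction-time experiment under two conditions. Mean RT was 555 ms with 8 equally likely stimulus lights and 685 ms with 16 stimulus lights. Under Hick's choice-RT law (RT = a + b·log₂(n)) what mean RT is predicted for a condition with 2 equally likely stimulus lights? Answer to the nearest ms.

295 ms

With log₂ n on the abscissa the relation is linear; from the two conditions:
  b = (685 − 555) / (log₂ 16 − log₂ 8) = 130 / (4 − 3) = 130 ms/bit
  a = 555 − 130 × 3 = 165 ms
Then RT(2) = 165 + 130 × log₂ 2 = 165 + 130 × 1 ≈ 295.000 ms.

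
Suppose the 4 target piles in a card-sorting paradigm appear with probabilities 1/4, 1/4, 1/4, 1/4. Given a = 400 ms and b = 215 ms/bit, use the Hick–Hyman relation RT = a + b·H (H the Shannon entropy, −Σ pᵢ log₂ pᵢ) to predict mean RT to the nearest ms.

Each term −pᵢ log₂ pᵢ: 0.25·2 + 0.25·2 + 0.25·2 + 0.25·2; summed, H = 2.000 bits.
Mean RT = a + bH = 400 + 215·2.000 = 830.00 ms.

830 ms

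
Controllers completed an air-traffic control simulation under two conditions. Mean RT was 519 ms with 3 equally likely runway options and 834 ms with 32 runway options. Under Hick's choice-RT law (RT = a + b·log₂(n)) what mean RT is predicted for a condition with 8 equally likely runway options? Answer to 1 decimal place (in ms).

649.5 ms

Fit slope and intercept:
  b = (834 − 519) / (log₂ 32 − log₂ 3) = 315 / (5 − 1.5850) = 92.239 ms/bit
  a = 519 − 92.239 × 1.5850 = 372.804 ms
Then RT(8) = 372.804 + 92.239 × log₂ 8 = 372.804 + 92.239 × 3 ≈ 649.522 ms.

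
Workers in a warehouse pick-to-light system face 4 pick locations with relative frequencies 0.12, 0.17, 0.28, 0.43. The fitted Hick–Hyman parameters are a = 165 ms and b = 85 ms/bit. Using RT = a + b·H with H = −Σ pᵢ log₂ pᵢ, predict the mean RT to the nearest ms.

321 ms

H = 0.12·log₂(1/0.12) + 0.17·log₂(1/0.17) + 0.28·log₂(1/0.28) + 0.43·log₂(1/0.43) = 1.8394 bits.
RT = 165 + 85 × 1.8394 = 321.35 ms.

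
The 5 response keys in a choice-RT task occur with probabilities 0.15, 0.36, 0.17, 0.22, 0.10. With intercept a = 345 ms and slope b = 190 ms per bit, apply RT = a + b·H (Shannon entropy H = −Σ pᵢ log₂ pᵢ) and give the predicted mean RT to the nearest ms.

761 ms

Entropy contributions −pᵢ log₂ pᵢ: 0.4105, 0.5306, 0.4346, 0.4806, 0.3322; sum H = 2.1885 bits.
RT = a + bH = 345 + 190·2.1885 = 760.82 ms.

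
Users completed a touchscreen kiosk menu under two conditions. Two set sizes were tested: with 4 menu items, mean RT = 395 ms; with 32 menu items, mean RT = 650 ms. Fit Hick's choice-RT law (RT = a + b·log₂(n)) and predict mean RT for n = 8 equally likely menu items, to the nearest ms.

Solve the two-equation system in a and b:
  b = (650 − 395) / (log₂ 32 − log₂ 4) = 255 / (5 − 2) = 85 ms/bit
  a = 395 − 85 × 2 = 225 ms
Then RT(8) = 225 + 85 × log₂ 8 = 225 + 85 × 3 ≈ 480.000 ms.

480 ms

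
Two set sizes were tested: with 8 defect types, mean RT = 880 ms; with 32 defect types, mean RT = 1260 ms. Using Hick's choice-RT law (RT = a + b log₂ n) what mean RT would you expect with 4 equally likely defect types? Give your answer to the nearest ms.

690 ms

RT is linear in log₂ n, so two points fix the line:
  b = (1260 − 880) / (log₂ 32 − log₂ 8) = 380 / (5 − 3) = 190 ms/bit
  a = 880 − 190 × 3 = 310 ms
Then RT(4) = 310 + 190 × log₂ 4 = 310 + 190 × 2 ≈ 690.000 ms.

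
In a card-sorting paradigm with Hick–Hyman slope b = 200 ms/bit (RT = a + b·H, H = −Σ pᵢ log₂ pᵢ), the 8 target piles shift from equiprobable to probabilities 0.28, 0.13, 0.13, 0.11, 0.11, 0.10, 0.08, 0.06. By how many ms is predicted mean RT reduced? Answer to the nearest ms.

Equiprobable entropy H₀ = log₂ 8 = 3.0000 bits.
Skewed entropy H = −Σ pᵢ log₂ pᵢ = 2.8473 bits.
ΔRT = b·(H₀ − H) = 200 × 0.1527 = 30.54 ms.

31 ms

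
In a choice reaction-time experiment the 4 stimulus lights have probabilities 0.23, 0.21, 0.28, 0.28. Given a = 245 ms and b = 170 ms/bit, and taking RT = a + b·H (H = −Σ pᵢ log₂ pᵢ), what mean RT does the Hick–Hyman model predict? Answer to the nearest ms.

Entropy contributions −pᵢ log₂ pᵢ: 0.4877, 0.4728, 0.5142, 0.5142; sum H = 1.9889 bits.
RT = a + bH = 245 + 170·1.9889 = 583.12 ms.

583 ms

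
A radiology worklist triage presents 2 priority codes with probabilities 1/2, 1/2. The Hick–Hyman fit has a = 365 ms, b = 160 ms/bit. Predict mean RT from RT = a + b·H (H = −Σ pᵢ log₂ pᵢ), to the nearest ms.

525 ms

H = −Σ pᵢ log₂ pᵢ = 0.5·1 + 0.5·1 = 1.000 bits.
RT = 365 + 160 × 1.000 = 525.00 ms.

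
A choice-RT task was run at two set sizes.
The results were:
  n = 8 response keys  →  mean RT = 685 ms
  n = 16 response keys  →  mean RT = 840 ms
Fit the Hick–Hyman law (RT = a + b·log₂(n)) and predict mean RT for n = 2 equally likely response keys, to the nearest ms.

375 ms

Fit slope and intercept:
  b = (840 − 685) / (log₂ 16 − log₂ 8) = 155 / (4 − 3) = 155 ms/bit
  a = 685 − 155 × 3 = 220 ms
Then RT(2) = 220 + 155 × log₂ 2 = 220 + 155 × 1 ≈ 375.000 ms.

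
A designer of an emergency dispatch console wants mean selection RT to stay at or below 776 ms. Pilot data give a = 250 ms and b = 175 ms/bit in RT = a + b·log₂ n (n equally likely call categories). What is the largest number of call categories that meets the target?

8

Set 250 + 175·log₂ n ≤ 776 → log₂ n ≤ (776 − 250)/175 = 3.0057.
So n ≤ 2^3.0057 = 8.032; the largest integer n is 8.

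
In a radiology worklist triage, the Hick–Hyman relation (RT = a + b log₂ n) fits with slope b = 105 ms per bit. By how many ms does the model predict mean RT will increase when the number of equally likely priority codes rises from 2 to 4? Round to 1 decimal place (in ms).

105.0 ms

Only the slope matters, since a is common to both: ΔRT = b·log₂(n₂/n₁).
log₂(4) − log₂(2) = log₂(4/2) = log₂(2) = 1.
ΔRT = 105 × 1.0000 = 105.000 ms.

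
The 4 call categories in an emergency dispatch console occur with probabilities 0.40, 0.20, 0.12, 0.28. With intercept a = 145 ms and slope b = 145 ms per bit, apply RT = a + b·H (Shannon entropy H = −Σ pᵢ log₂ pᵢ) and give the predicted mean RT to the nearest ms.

H = 0.40·log₂(1/0.40) + 0.20·log₂(1/0.20) + 0.12·log₂(1/0.12) + 0.28·log₂(1/0.28) = 1.8744 bits.
RT = 145 + 145 × 1.8744 = 416.79 ms.

417 ms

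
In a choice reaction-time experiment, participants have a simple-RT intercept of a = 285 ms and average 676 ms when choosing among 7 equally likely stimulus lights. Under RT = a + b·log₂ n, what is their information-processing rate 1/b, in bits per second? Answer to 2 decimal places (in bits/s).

7.18 bits/s

b = (676 − 285)/log₂ 7 = 391/2.8074 = 139.277 ms per bit = 0.13928 s/bit; the reciprocal is 7.180 bits/s.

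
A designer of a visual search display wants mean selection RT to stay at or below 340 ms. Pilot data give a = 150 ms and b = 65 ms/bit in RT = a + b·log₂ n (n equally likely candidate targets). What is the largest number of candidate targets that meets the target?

7

Information budget: (340 − 150)/65 = 2.9231 bits, so n ≤ 2^2.9231 = 7.585 → at most 7.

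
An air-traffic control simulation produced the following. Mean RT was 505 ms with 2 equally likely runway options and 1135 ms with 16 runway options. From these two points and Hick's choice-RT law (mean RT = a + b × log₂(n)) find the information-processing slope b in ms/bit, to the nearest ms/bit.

The slope on a log₂ axis is (1135 − 505) / (4 − 1) = 210 ms/bit.

210 ms/bit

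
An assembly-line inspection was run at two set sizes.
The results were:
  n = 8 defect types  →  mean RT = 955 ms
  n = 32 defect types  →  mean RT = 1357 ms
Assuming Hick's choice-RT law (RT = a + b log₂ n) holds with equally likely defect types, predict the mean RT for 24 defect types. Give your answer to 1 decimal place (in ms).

1273.6 ms

Fit slope and intercept:
  b = (1357 − 955) / (log₂ 32 − log₂ 8) = 402 / (5 − 3) = 201.000 ms/bit
  a = 955 − 201.000 × 3 = 352.000 ms
Then RT(24) = 352.000 + 201.000 × log₂ 24 = 352.000 + 201.000 × 4.5850 ≈ 1273.577 ms.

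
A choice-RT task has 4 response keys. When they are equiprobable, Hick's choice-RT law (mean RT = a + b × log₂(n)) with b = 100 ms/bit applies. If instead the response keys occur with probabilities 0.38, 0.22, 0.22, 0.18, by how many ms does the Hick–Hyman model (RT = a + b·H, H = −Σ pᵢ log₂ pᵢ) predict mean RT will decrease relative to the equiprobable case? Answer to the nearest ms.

6 ms

The RT saving is b·ΔH. Equiprobable H₀ = log₂(4) = 2.0000 bits; with the given probabilities H = 1.9369 bits.
b·(H₀ − H) = 100 × (2.0000 − 1.9369) = 6.31 ms.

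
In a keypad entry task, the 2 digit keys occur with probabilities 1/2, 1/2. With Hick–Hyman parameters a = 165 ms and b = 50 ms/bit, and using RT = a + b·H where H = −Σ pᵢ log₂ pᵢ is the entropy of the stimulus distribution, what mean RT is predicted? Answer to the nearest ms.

H = −Σ pᵢ log₂ pᵢ = 0.5·1 + 0.5·1 = 1.000 bits.
RT = 165 + 50 × 1.000 = 215.00 ms.

215 ms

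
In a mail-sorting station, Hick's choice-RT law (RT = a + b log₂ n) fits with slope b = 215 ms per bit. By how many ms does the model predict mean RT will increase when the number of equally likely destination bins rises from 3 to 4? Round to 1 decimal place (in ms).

ΔRT = (a + b log₂ n₂) − (a + b log₂ n₁) = b·(log₂ n₂ − log₂ n₁).
log₂(4) − log₂(3) = 2 − 1.5850 = 0.4150.
ΔRT = 215 × 0.4150 = 89.233 ms.

89.2 ms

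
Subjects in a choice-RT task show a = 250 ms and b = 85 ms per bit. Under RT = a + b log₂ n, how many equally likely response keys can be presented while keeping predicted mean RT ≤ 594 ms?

16

85·log₂ n ≤ 594 − 250 = 344, giving log₂ n ≤ 4.0471 and n ≤ 16.531. The largest whole number is 16.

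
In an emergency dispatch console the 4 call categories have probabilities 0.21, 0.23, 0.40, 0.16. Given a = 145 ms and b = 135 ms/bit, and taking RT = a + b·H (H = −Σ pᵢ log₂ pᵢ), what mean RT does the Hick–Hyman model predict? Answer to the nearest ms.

403 ms

H = 0.21·log₂(1/0.21) + 0.23·log₂(1/0.23) + 0.40·log₂(1/0.40) + 0.16·log₂(1/0.16) = 1.9123 bits.
RT = 145 + 135 × 1.9123 = 403.16 ms.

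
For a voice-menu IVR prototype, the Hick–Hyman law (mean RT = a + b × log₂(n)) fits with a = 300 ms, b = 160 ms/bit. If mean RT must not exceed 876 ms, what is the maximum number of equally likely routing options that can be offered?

12

160·log₂ n ≤ 876 − 300 = 576, giving log₂ n ≤ 3.6000 and n ≤ 12.126. The largest whole number is 12.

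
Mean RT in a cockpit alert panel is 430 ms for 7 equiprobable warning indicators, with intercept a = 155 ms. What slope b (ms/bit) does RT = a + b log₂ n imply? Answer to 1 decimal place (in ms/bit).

98.0 ms/bit

b = (430 − 155) / log₂(7) = 275 / 2.8074 = 97.957 ms/bit.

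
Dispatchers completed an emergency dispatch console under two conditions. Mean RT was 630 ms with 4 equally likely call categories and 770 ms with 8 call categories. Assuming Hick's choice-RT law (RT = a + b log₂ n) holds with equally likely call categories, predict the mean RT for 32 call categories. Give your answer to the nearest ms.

With log₂ n on the abscissa the relation is linear; from the two conditions:
  b = (770 − 630) / (log₂ 8 − log₂ 4) = 140 / (3 − 2) = 140 ms/bit
  a = 630 − 140 × 2 = 350 ms
Then RT(32) = 350 + 140 × log₂ 32 = 350 + 140 × 5 ≈ 1050.000 ms.

1050 ms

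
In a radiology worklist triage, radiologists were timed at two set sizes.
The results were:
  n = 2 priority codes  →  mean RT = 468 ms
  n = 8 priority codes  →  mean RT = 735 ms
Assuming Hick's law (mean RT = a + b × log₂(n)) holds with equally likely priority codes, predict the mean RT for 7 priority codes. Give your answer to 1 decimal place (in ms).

709.3 ms

Solve the two-equation system in a and b:
  b = (735 − 468) / (log₂ 8 − log₂ 2) = 267 / (3 − 1) = 133.500 ms/bit
  a = 468 − 133.500 × 1 = 334.500 ms
Then RT(7) = 334.500 + 133.500 × log₂ 7 = 334.500 + 133.500 × 2.8074 ≈ 709.282 ms.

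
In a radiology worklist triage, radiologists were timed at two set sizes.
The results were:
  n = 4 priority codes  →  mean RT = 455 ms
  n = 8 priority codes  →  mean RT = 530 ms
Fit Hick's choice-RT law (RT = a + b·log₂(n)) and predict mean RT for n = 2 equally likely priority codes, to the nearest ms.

RT is linear in log₂ n, so two points fix the line:
  b = (530 − 455) / (log₂ 8 − log₂ 4) = 75 / (3 − 2) = 75 ms/bit
  a = 455 − 75 × 2 = 305 ms
Then RT(2) = 305 + 75 × log₂ 2 = 305 + 75 × 1 ≈ 380.000 ms.

380 ms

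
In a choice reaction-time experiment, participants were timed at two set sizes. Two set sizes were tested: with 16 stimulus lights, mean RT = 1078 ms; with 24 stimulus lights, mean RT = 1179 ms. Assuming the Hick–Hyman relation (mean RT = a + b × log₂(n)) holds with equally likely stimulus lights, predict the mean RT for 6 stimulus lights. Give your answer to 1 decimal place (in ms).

833.7 ms

Solve the two-equation system in a and b:
  b = (1179 − 1078) / (log₂ 24 − log₂ 16) = 101 / (4.5850 − 4) = 172.661 ms/bit
  a = 1078 − 172.661 × 4 = 387.357 ms
Then RT(6) = 387.357 + 172.661 × log₂ 6 = 387.357 + 172.661 × 2.5850 ≈ 833.679 ms.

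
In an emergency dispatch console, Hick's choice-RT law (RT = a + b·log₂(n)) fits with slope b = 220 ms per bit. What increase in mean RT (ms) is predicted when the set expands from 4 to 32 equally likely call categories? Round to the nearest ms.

ΔRT = (a + b log₂ n₂) − (a + b log₂ n₁) = b·(log₂ n₂ − log₂ n₁).
log₂(32) − log₂(4) = log₂(32/4) = log₂(8) = 3.
ΔRT = 220 × 3.0000 = 660.000 ms.

660 ms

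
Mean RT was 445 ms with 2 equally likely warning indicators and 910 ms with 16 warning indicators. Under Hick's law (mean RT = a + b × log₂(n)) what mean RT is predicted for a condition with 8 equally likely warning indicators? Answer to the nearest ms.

755 ms

Solve the two-equation system in a and b:
  b = (910 − 445) / (log₂ 16 − log₂ 2) = 465 / (4 − 1) = 155 ms/bit
  a = 445 − 155 × 1 = 290 ms
Then RT(8) = 290 + 155 × log₂ 8 = 290 + 155 × 3 ≈ 755.000 ms.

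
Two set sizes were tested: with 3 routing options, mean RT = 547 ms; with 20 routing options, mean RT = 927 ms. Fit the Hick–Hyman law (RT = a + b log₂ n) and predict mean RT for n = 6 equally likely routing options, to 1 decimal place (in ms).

685.8 ms

Fit slope and intercept:
  b = (927 − 547) / (log₂ 20 − log₂ 3) = 380 / (4.3219 − 1.5850) = 138.840 ms/bit
  a = 547 − 138.840 × 1.5850 = 326.944 ms
Then RT(6) = 326.944 + 138.840 × log₂ 6 = 326.944 + 138.840 × 2.5850 ≈ 685.840 ms.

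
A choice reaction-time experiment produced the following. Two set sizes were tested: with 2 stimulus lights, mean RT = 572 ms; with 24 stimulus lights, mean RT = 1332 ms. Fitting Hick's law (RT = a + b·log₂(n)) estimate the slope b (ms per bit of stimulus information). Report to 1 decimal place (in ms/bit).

b = (RT₂ − RT₁)/(log₂ n₂ − log₂ n₁) = (1332 − 572)/(4.5850 − 1) = 211.997 ms/bit.

212.0 ms/bit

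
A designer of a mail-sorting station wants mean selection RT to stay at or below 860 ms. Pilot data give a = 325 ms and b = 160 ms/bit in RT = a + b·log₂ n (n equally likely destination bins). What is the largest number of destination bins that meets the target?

10

160·log₂ n ≤ 860 − 325 = 535, giving log₂ n ≤ 3.3438 and n ≤ 10.152. The largest whole number is 10.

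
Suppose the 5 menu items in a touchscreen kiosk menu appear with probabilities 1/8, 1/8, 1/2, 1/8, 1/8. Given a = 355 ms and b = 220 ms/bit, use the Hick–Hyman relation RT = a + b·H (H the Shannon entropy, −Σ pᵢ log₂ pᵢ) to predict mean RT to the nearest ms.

795 ms

H = −Σ pᵢ log₂ pᵢ = 0.125·3 + 0.125·3 + 0.5·1 + 0.125·3 + 0.125·3 = 2.000 bits.
RT = 355 + 220 × 2.000 = 795.00 ms.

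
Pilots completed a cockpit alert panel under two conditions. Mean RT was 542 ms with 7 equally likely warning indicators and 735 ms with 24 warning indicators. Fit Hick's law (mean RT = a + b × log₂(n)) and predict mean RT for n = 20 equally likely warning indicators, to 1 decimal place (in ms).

706.4 ms

Solve the two-equation system in a and b:
  b = (735 − 542) / (log₂ 24 − log₂ 7) = 193 / (4.5850 − 2.8074) = 108.573 ms/bit
  a = 542 − 108.573 × 2.8074 = 237.197 ms
Then RT(20) = 237.197 + 108.573 × log₂ 20 = 237.197 + 108.573 × 4.3219 ≈ 706.442 ms.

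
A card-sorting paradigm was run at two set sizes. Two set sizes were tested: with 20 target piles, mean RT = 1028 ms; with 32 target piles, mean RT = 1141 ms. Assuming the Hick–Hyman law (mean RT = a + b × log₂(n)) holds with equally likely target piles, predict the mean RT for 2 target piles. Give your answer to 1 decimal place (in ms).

474.4 ms

With log₂ n on the abscissa the relation is linear; from the two conditions:
  b = (1141 − 1028) / (log₂ 32 − log₂ 20) = 113 / (5 − 4.3219) = 166.649 ms/bit
  a = 1028 − 166.649 × 4.3219 = 307.755 ms
Then RT(2) = 307.755 + 166.649 × log₂ 2 = 307.755 + 166.649 × 1 ≈ 474.404 ms.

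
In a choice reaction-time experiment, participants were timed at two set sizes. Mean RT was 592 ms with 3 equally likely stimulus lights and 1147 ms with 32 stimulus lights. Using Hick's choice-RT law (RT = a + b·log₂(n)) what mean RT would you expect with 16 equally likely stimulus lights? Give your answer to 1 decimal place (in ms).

984.5 ms

Fit slope and intercept:
  b = (1147 − 592) / (log₂ 32 − log₂ 3) = 555 / (5 − 1.5850) = 162.517 ms/bit
  a = 592 − 162.517 × 1.5850 = 334.417 ms
Then RT(16) = 334.417 + 162.517 × log₂ 16 = 334.417 + 162.517 × 4 ≈ 984.483 ms.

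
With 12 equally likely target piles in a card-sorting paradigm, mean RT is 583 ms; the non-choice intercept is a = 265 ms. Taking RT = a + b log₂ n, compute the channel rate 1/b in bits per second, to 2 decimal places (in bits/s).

Choice component = 583 − 265 = 318 ms over log₂(12) = 3.5850 bits.
b = 318 / 3.5850 = 88.704 ms/bit, so 1/b = 11.273 bits/s.

11.27 bits/s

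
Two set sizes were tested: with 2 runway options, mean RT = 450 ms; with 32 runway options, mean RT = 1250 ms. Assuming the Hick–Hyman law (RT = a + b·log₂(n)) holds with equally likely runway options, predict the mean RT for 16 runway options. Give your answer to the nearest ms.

1050 ms

With log₂ n on the abscissa the relation is linear; from the two conditions:
  b = (1250 − 450) / (log₂ 32 − log₂ 2) = 800 / (5 − 1) = 200 ms/bit
  a = 450 − 200 × 1 = 250 ms
Then RT(16) = 250 + 200 × log₂ 16 = 250 + 200 × 4 ≈ 1050.000 ms.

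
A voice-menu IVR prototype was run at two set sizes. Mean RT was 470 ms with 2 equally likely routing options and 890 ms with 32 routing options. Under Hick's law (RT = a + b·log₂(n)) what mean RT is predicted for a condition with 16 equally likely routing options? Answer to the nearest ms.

With log₂ n on the abscissa the relation is linear; from the two conditions:
  b = (890 − 470) / (log₂ 32 − log₂ 2) = 420 / (5 − 1) = 105 ms/bit
  a = 470 − 105 × 1 = 365 ms
Then RT(16) = 365 + 105 × log₂ 16 = 365 + 105 × 4 ≈ 785.000 ms.

785 ms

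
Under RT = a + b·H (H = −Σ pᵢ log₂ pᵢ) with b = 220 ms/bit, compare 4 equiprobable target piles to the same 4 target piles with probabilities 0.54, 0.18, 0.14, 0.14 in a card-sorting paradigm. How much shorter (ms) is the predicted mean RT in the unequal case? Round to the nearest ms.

Equiprobable entropy H₀ = log₂ 4 = 2.0000 bits.
Skewed entropy H = −Σ pᵢ log₂ pᵢ = 1.7196 bits.
ΔRT = b·(H₀ − H) = 220 × 0.2804 = 61.69 ms.

62 ms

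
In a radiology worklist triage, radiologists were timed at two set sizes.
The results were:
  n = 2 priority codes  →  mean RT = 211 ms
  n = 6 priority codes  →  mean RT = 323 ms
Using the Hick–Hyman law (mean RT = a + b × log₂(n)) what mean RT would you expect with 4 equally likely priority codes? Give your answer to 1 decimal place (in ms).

Fit slope and intercept:
  b = (323 − 211) / (log₂ 6 − log₂ 2) = 112 / (2.5850 − 1) = 70.664 ms/bit
  a = 211 − 70.664 × 1 = 140.336 ms
Then RT(4) = 140.336 + 70.664 × log₂ 4 = 140.336 + 70.664 × 2 ≈ 281.664 ms.

281.7 ms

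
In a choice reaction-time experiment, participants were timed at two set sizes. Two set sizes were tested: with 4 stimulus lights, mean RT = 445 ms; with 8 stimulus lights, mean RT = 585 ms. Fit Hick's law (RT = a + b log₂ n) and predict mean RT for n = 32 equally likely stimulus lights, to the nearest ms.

Solve the two-equation system in a and b:
  b = (585 − 445) / (log₂ 8 − log₂ 4) = 140 / (3 − 2) = 140 ms/bit
  a = 445 − 140 × 2 = 165 ms
Then RT(32) = 165 + 140 × log₂ 32 = 165 + 140 × 5 ≈ 865.000 ms.

865 ms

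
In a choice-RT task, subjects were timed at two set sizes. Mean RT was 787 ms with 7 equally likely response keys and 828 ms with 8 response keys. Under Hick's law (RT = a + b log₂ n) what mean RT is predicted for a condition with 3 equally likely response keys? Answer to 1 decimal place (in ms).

526.8 ms

Solve the two-equation system in a and b:
  b = (828 − 787) / (log₂ 8 − log₂ 7) = 41 / (3 − 2.8074) = 212.827 ms/bit
  a = 787 − 212.827 × 2.8074 = 189.520 ms
Then RT(3) = 189.520 + 212.827 × log₂ 3 = 189.520 + 212.827 × 1.5850 ≈ 526.842 ms.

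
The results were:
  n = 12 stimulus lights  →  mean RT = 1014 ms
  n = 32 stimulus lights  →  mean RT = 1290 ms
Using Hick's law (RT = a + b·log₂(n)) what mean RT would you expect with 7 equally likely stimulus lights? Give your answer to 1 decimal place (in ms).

Solve the two-equation system in a and b:
  b = (1290 − 1014) / (log₂ 32 − log₂ 12) = 276 / (5 − 3.5850) = 195.048 ms/bit
  a = 1014 − 195.048 × 3.5850 = 314.761 ms
Then RT(7) = 314.761 + 195.048 × log₂ 7 = 314.761 + 195.048 × 2.8074 ≈ 862.329 ms.

862.3 ms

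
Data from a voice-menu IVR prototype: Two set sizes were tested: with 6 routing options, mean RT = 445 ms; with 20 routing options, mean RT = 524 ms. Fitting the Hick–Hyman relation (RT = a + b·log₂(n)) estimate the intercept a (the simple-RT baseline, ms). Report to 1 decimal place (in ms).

b = (RT₂ − RT₁)/(log₂ n₂ − log₂ n₁) = (524 − 445)/(4.3219 − 2.5850) = 45.482 ms/bit.
a = RT₁ − b·log₂ n₁ = 445 − 45.482 × 2.5850 = 327.432 ms.

327.4 ms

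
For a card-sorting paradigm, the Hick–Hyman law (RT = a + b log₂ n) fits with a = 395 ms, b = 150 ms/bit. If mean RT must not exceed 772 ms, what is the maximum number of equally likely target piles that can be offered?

5

Information budget: (772 − 395)/150 = 2.5133 bits, so n ≤ 2^2.5133 = 5.709 → at most 5.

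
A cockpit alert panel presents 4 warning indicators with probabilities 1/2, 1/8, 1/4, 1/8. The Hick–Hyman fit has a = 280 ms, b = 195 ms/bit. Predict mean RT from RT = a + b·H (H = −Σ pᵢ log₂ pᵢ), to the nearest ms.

621 ms

Each term −pᵢ log₂ pᵢ: 0.5·1 + 0.125·3 + 0.25·2 + 0.125·3; summed, H = 1.750 bits.
Mean RT = a + bH = 280 + 195·1.750 = 621.25 ms.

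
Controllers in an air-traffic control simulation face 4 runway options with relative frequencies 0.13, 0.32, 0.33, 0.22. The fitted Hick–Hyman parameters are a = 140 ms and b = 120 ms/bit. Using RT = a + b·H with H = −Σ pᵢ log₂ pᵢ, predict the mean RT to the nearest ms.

H = 0.13·log₂(1/0.13) + 0.32·log₂(1/0.32) + 0.33·log₂(1/0.33) + 0.22·log₂(1/0.22) = 1.9171 bits.
RT = 140 + 120 × 1.9171 = 370.05 ms.

370 ms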